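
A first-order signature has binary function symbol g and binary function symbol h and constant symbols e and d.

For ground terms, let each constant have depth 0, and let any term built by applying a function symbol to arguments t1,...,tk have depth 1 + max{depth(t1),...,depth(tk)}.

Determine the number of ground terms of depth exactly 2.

192

Let N_k count ground terms of depth at most k. Each non-constant term of depth ≤ k is some function symbol applied to depth-≤(k−1) arguments, giving N_k = 2 + N_{k-1}^2 + N_{k-1}^2.
N_0 = 2
N_1 = 2 + 2^2 + 2^2 = 10
N_2 = 2 + 10^2 + 10^2 = 202
Terms of depth exactly 2: N_2 − N_1 = 202 − 10 = 192.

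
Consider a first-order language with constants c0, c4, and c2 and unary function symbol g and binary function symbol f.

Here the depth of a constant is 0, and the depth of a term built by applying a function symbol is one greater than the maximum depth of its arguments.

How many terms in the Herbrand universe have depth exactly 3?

59052

Write N_k for the number of ground terms of depth ≤ k. A term of depth ≤ k is either a constant or a function symbol applied to arguments of depth ≤ k−1, so N_k = 3 + N_{k-1} + N_{k-1}^2.
N_0 = 3
N_1 = 3 + 3 + 3^2 = 15
N_2 = 3 + 15 + 15^2 = 243
N_3 = 3 + 243 + 243^2 = 59295
Terms of depth exactly 3: N_3 − N_2 = 59295 − 243 = 59052.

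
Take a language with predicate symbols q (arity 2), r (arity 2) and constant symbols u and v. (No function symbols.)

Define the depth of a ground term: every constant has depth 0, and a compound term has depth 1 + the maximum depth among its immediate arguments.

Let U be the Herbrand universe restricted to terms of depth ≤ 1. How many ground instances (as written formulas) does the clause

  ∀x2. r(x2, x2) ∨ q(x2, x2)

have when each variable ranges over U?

2

Ground terms of depth ≤ 1:
  With no function symbols every ground term is a constant, so there are exactly 2 ground terms at every depth bound.
  N_0 = 2
  N_1 = 2
So there are 2 ground terms available for substitution.
The clause has 1 distinct variable (x2), which appears in the body. In the free term algebra distinct substitutions yield syntactically distinct ground instances.
Number of ground instances = 2.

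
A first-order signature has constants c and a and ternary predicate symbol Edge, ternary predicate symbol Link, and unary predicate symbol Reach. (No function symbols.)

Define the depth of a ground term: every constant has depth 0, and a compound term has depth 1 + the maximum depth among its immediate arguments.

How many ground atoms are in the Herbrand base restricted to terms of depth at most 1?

18

First count ground terms of depth ≤ 1.
With no function symbols every ground term is a constant, so there are exactly 2 ground terms at every depth bound.
N_0 = 2
N_1 = 2
So |H| = 2.
For each predicate symbol, the number of ground atoms is |H| raised to its arity; summing:
  Edge: 2^3 = 8;  Link: 2^3 = 8;  Reach: 2
Total ground atoms: 8 + 8 + 2 = 18.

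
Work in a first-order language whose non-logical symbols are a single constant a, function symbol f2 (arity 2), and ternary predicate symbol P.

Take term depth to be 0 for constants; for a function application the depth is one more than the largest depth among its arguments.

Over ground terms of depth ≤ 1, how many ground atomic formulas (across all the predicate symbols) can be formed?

First count ground terms of depth ≤ 1.
Write N_k for the number of ground terms of depth ≤ k. A term of depth ≤ k is either a constant or a function symbol applied to arguments of depth ≤ k−1, so N_k = 1 + N_{k-1}^2.
N_0 = 1
N_1 = 1 + 1^2 = 2
So |H| = 2.
For each predicate symbol, the number of ground atoms is |H| raised to its arity; summing:
  P: 2^3 = 8
Total ground atoms: 8.

8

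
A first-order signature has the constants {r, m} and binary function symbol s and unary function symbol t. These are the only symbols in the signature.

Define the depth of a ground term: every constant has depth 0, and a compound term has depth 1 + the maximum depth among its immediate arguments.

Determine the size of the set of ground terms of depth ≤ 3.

Count level by level. With function symbols s/2, t/1, the terms of depth ≤ k are the 2 constants together with each function applied to depth-≤(k−1) tuples, so N_k = 2 + N_{k-1}^2 + N_{k-1}.
N_0 = 2
N_1 = 2 + 2^2 + 2 = 8
N_2 = 2 + 8^2 + 8 = 74
N_3 = 2 + 74^2 + 74 = 5552

5552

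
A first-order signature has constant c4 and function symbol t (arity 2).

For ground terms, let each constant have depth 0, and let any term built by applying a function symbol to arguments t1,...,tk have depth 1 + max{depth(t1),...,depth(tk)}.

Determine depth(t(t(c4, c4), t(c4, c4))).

depth(t(c4, c4)) = 1 + max(0, 0) = 1
depth(t(t(c4, c4), t(c4, c4))) = 1 + max(1, 1) = 2

2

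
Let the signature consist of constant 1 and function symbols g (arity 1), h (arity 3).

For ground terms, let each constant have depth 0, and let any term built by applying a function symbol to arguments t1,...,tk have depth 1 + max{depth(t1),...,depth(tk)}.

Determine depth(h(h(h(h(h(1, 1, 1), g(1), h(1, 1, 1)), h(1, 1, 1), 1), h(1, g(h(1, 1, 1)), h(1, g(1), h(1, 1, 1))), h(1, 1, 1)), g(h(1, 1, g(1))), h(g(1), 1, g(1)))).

5

depth(h(1, 1, 1)) = 1 + max(0, 0, 0) = 1
depth(g(1)) = 1 + depth(1) = 1 + 0 = 1
depth(h(h(1, 1, 1), g(1), h(1, 1, 1))) = 1 + max(1, 1, 1) = 2
depth(h(h(h(1, 1, 1), g(1), h(1, 1, 1)), h(1, 1, 1), 1)) = 1 + max(2, 1, 0) = 3
depth(g(h(1, 1, 1))) = 1 + depth(h(1, 1, 1)) = 1 + 1 = 2
depth(h(1, g(1), h(1, 1, 1))) = 1 + max(0, 1, 1) = 2
depth(h(1, g(h(1, 1, 1)), h(1, g(1), h(1, 1, 1)))) = 1 + max(0, 2, 2) = 3
depth(h(h(h(h(1, 1, 1), g(1), h(1, 1, 1)), h(1, 1, 1), 1), h(1, g(h(1, 1, 1)), h(1, g(1), h(1, 1, 1))), h(1, 1, 1))) = 1 + max(3, 3, 1) = 4
depth(h(1, 1, g(1))) = 1 + max(0, 0, 1) = 2
depth(g(h(1, 1, g(1)))) = 1 + depth(h(1, 1, g(1))) = 1 + 2 = 3
depth(h(g(1), 1, g(1))) = 1 + max(1, 0, 1) = 2
depth(h(h(h(h(h(1, 1, 1), g(1), h(1, 1, 1)), h(1, 1, 1), 1), h(1, g(h(1, 1, 1)), h(1, g(1), h(1, 1, 1))), h(1, 1, 1)), g(h(1, 1, g(1))), h(g(1), 1, g(1)))) = 1 + max(4, 3, 2) = 5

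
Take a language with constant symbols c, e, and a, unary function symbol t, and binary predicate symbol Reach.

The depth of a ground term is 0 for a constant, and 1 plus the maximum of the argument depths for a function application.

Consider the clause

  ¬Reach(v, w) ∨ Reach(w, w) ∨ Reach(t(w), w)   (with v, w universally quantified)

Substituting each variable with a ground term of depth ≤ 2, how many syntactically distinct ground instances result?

Ground terms of depth ≤ 2:
  Write N_k for the number of ground terms of depth ≤ k. A term of depth ≤ k is either a constant or a function symbol applied to arguments of depth ≤ k−1, so N_k = 3 + N_{k-1}.
  N_0 = 3
  N_1 = 3 + 3 = 6
  N_2 = 3 + 6 = 9
  Explicitly: c, e, a, t(c), t(e), t(a), t(t(c)), t(t(e)), t(t(a)).
So there are 9 ground terms available for substitution.
The clause has 2 distinct variables (v, w), each appearing in the body. In the free term algebra distinct substitutions yield syntactically distinct ground instances.
Number of ground instances = 9^2 = 81.

81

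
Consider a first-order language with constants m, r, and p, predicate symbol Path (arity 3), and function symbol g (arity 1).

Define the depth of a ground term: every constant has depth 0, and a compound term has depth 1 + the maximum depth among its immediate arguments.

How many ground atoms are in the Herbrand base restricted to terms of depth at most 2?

First count ground terms of depth ≤ 2.
If N_k denotes the number of depth-≤k ground terms, the 3 constants give N_0 = 3, and each function symbol of arity r contributes N_{k-1}^r new terms at level k: N_k = 3 + N_{k-1}.
N_0 = 3
N_1 = 3 + 3 = 6
N_2 = 3 + 6 = 9
So |H| = 9.
Ground atoms are formed by filling each argument slot of a predicate with a term from H, so an r-ary predicate gives |H|^r atoms:
  Path: 9^3 = 729
Total ground atoms: 729.

729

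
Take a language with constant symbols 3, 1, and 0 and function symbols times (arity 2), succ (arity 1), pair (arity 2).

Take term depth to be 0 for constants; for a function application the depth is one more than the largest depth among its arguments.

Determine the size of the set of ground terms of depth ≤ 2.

Write N_k for the number of ground terms of depth ≤ k. A term of depth ≤ k is either a constant or a function symbol applied to arguments of depth ≤ k−1, so N_k = 3 + N_{k-1}^2 + N_{k-1} + N_{k-1}^2.
N_0 = 3
N_1 = 3 + 3^2 + 3 + 3^2 = 24
N_2 = 3 + 24^2 + 24 + 24^2 = 1179

1179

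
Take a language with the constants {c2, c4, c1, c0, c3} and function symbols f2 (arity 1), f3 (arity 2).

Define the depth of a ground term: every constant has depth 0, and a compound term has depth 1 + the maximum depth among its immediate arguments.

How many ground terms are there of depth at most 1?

Count level by level. With function symbols f2/1, f3/2, the terms of depth ≤ k are the 5 constants together with each function applied to depth-≤(k−1) tuples, so N_k = 5 + N_{k-1} + N_{k-1}^2.
N_0 = 5
N_1 = 5 + 5 + 5^2 = 35

35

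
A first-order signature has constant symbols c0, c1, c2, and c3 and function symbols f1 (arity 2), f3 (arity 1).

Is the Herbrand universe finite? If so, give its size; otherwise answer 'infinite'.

infinite

The signature has at least one function symbol (f1, arity 2) and at least one constant (c0).
Iterating f1 gives infinitely many distinct ground terms: c0, f1(c0, c0), f1(f1(c0, c0), f1(c0, c0)), ...
So the Herbrand universe is infinite.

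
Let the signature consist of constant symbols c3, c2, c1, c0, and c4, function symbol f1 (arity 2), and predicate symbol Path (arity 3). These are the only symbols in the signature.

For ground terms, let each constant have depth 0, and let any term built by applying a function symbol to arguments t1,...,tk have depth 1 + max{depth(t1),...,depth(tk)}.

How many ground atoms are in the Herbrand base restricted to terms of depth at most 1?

First count ground terms of depth ≤ 1.
Write N_k for the number of ground terms of depth ≤ k. A term of depth ≤ k is either a constant or a function symbol applied to arguments of depth ≤ k−1, so N_k = 5 + N_{k-1}^2.
N_0 = 5
N_1 = 5 + 5^2 = 30
So |H| = 30.
For each predicate symbol, the number of ground atoms is |H| raised to its arity; summing:
  Path: 30^3 = 27000
Total ground atoms: 27000.

27000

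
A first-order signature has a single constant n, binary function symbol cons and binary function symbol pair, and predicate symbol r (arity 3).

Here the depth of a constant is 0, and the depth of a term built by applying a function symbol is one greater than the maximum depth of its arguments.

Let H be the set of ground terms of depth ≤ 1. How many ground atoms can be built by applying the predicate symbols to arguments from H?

27

First count ground terms of depth ≤ 1.
Let N_k = |{terms of depth ≤ k}|. Then N_0 = 1 and N_k = 1 + N_{k-1}^2 + N_{k-1}^2 for k ≥ 1 (one summand per function symbol, arity giving the exponent).
N_0 = 1
N_1 = 1 + 1^2 + 1^2 = 3
Explicitly: n, cons(n, n), pair(n, n).
So |H| = 3.
For each predicate symbol, the number of ground atoms is |H| raised to its arity; summing:
  r: 3^3 = 27
Total ground atoms: 27.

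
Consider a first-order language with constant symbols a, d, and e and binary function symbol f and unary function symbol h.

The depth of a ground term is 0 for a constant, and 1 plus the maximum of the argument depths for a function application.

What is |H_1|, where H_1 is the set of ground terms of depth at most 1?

15

Let N_k count ground terms of depth at most k. Each non-constant term of depth ≤ k is some function symbol applied to depth-≤(k−1) arguments, giving N_k = 3 + N_{k-1}^2 + N_{k-1}.
N_0 = 3
N_1 = 3 + 3^2 + 3 = 15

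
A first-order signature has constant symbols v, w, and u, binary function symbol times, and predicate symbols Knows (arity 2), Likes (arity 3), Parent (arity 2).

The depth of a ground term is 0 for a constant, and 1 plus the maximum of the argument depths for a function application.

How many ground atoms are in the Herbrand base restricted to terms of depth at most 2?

First count ground terms of depth ≤ 2.
Let N_k count ground terms of depth at most k. Each non-constant term of depth ≤ k is some function symbol applied to depth-≤(k−1) arguments, giving N_k = 3 + N_{k-1}^2.
N_0 = 3
N_1 = 3 + 3^2 = 12
N_2 = 3 + 12^2 = 147
So |H| = 147.
Ground atoms are formed by filling each argument slot of a predicate with a term from H, so an r-ary predicate gives |H|^r atoms:
  Knows: 147^2 = 21609;  Likes: 147^3 = 3176523;  Parent: 147^2 = 21609
Total ground atoms: 21609 + 3176523 + 21609 = 3219741.

3219741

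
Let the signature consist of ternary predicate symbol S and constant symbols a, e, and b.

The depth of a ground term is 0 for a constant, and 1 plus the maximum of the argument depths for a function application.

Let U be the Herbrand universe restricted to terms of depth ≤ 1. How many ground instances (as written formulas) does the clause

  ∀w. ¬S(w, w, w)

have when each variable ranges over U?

Ground terms of depth ≤ 1:
  With no function symbols every ground term is a constant, so there are exactly 3 ground terms at every depth bound.
  N_0 = 3
  N_1 = 3
  Explicitly: a, e, b.
So there are 3 ground terms available for substitution.
The body mentions the single quantified variable w; since ground terms form a free algebra, no two substitutions collapse to the same formula.
Number of ground instances = 3.

3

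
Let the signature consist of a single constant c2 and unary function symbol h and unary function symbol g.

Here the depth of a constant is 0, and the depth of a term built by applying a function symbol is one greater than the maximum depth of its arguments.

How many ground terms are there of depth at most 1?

Let N_k = |{terms of depth ≤ k}|. Then N_0 = 1 and N_k = 1 + N_{k-1} + N_{k-1} for k ≥ 1 (one summand per function symbol, arity giving the exponent).
N_0 = 1
N_1 = 1 + 1 + 1 = 3
Explicitly: c2, h(c2), g(c2).

3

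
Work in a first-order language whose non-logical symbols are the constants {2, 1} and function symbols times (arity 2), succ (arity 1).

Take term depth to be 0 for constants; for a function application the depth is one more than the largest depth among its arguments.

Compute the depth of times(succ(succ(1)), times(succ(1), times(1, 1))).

3

depth(succ(1)) = 1 + depth(1) = 1 + 0 = 1
depth(succ(succ(1))) = 1 + depth(succ(1)) = 1 + 1 = 2
depth(times(1, 1)) = 1 + max(0, 0) = 1
depth(times(succ(1), times(1, 1))) = 1 + max(1, 1) = 2
depth(times(succ(succ(1)), times(succ(1), times(1, 1)))) = 1 + max(2, 2) = 3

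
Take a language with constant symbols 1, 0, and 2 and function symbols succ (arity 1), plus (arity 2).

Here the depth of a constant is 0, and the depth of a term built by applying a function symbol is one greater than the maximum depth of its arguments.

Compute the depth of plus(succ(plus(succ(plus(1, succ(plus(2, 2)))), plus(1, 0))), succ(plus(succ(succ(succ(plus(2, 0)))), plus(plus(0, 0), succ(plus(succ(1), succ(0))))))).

7

depth(plus(2, 2)) = 1 + max(0, 0) = 1
depth(succ(plus(2, 2))) = 1 + depth(plus(2, 2)) = 1 + 1 = 2
depth(plus(1, succ(plus(2, 2)))) = 1 + max(0, 2) = 3
depth(succ(plus(1, succ(plus(2, 2))))) = 1 + depth(plus(1, succ(plus(2, 2)))) = 1 + 3 = 4
depth(plus(1, 0)) = 1 + max(0, 0) = 1
depth(plus(succ(plus(1, succ(plus(2, 2)))), plus(1, 0))) = 1 + max(4, 1) = 5
depth(succ(plus(succ(plus(1, succ(plus(2, 2)))), plus(1, 0)))) = 1 + depth(plus(succ(plus(1, succ(plus(2, 2)))), plus(1, 0))) = 1 + 5 = 6
depth(plus(2, 0)) = 1 + max(0, 0) = 1
depth(succ(plus(2, 0))) = 1 + depth(plus(2, 0)) = 1 + 1 = 2
depth(succ(succ(plus(2, 0)))) = 1 + depth(succ(plus(2, 0))) = 1 + 2 = 3
depth(succ(succ(succ(plus(2, 0))))) = 1 + depth(succ(succ(plus(2, 0)))) = 1 + 3 = 4
depth(plus(0, 0)) = 1 + max(0, 0) = 1
depth(succ(1)) = 1 + depth(1) = 1 + 0 = 1
depth(succ(0)) = 1 + depth(0) = 1 + 0 = 1
depth(plus(succ(1), succ(0))) = 1 + max(1, 1) = 2
depth(succ(plus(succ(1), succ(0)))) = 1 + depth(plus(succ(1), succ(0))) = 1 + 2 = 3
depth(plus(plus(0, 0), succ(plus(succ(1), succ(0))))) = 1 + max(1, 3) = 4
depth(plus(succ(succ(succ(plus(2, 0)))), plus(plus(0, 0), succ(plus(succ(1), succ(0)))))) = 1 + max(4, 4) = 5
depth(succ(plus(succ(succ(succ(plus(2, 0)))), plus(plus(0, 0), succ(plus(succ(1), succ(0))))))) = 1 + depth(plus(succ(succ(succ(plus(2, 0)))), plus(plus(0, 0), succ(plus(succ(1), succ(0)))))) = 1 + 5 = 6
depth(plus(succ(plus(succ(plus(1, succ(plus(2, 2)))), plus(1, 0))), succ(plus(succ(succ(succ(plus(2, 0)))), plus(plus(0, 0), succ(plus(succ(1), succ(0)))))))) = 1 + max(6, 6) = 7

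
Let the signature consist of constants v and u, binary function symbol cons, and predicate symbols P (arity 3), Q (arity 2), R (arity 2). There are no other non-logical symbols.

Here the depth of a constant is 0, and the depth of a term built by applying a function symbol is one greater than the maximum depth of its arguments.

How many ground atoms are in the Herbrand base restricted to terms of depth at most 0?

16

First count ground terms of depth ≤ 0.
Let N_k = |{terms of depth ≤ k}|. Then N_0 = 2 and N_k = 2 + N_{k-1}^2 for k ≥ 1 (one summand per function symbol, arity giving the exponent).
N_0 = 2
So |H| = 2.
A ground atom is a predicate applied to a tuple of terms from H, so the count is the sum over predicates of |H|^arity:
  P: 2^3 = 8;  Q: 2^2 = 4;  R: 2^2 = 4
Total ground atoms: 8 + 4 + 4 = 16.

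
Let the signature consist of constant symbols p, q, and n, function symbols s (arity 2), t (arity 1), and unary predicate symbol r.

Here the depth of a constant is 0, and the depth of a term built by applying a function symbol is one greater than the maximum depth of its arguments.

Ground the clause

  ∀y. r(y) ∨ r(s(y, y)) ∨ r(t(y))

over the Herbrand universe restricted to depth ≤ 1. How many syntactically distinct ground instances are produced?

Ground terms of depth ≤ 1:
  Let N_k = |{terms of depth ≤ k}|. Then N_0 = 3 and N_k = 3 + N_{k-1}^2 + N_{k-1} for k ≥ 1 (one summand per function symbol, arity giving the exponent).
  N_0 = 3
  N_1 = 3 + 3^2 + 3 = 15
So there are 15 ground terms available for substitution.
There is 1 variable to instantiate (y),  occurring in at least one literal, so different choices give different ground instances.
Number of ground instances = 15.

15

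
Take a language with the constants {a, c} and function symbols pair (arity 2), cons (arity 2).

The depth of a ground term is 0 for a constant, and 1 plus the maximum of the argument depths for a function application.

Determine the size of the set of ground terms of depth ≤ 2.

Write N_k for the number of ground terms of depth ≤ k. A term of depth ≤ k is either a constant or a function symbol applied to arguments of depth ≤ k−1, so N_k = 2 + N_{k-1}^2 + N_{k-1}^2.
N_0 = 2
N_1 = 2 + 2^2 + 2^2 = 10
N_2 = 2 + 10^2 + 10^2 = 202

202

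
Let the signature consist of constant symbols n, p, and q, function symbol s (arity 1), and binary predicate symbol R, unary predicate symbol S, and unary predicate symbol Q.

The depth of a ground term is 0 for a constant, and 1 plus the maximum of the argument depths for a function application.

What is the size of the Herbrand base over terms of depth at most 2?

First count ground terms of depth ≤ 2.
Let N_k count ground terms of depth at most k. Each non-constant term of depth ≤ k is some function symbol applied to depth-≤(k−1) arguments, giving N_k = 3 + N_{k-1}.
N_0 = 3
N_1 = 3 + 3 = 6
N_2 = 3 + 6 = 9
So |H| = 9.
Ground atoms are formed by filling each argument slot of a predicate with a term from H, so an r-ary predicate gives |H|^r atoms:
  R: 9^2 = 81;  S: 9;  Q: 9
Total ground atoms: 81 + 9 + 9 = 99.

99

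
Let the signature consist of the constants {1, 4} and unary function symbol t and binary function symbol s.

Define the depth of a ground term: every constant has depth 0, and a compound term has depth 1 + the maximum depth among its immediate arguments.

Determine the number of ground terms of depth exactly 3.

If N_k denotes the number of depth-≤k ground terms, the 2 constants give N_0 = 2, and each function symbol of arity r contributes N_{k-1}^r new terms at level k: N_k = 2 + N_{k-1} + N_{k-1}^2.
N_0 = 2
N_1 = 2 + 2 + 2^2 = 8
N_2 = 2 + 8 + 8^2 = 74
N_3 = 2 + 74 + 74^2 = 5552
Terms of depth exactly 3: N_3 − N_2 = 5552 − 74 = 5478.

5478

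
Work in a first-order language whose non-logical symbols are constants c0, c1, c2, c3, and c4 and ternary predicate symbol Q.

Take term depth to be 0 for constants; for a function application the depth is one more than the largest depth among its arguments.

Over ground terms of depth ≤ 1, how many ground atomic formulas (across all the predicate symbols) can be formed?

125

First count ground terms of depth ≤ 1.
With no function symbols every ground term is a constant, so there are exactly 5 ground terms at every depth bound.
N_0 = 5
N_1 = 5
Explicitly: c0, c1, c2, c3, c4.
So |H| = 5.
Each predicate of arity r yields |H|^r ground atoms (one per choice of an r-tuple from H):
  Q: 5^3 = 125
Total ground atoms: 125.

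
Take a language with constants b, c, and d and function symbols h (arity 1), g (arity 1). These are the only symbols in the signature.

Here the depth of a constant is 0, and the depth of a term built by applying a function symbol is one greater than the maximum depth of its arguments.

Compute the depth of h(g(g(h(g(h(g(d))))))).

depth(g(d)) = 1 + depth(d) = 1 + 0 = 1
depth(h(g(d))) = 1 + depth(g(d)) = 1 + 1 = 2
depth(g(h(g(d)))) = 1 + depth(h(g(d))) = 1 + 2 = 3
depth(h(g(h(g(d))))) = 1 + depth(g(h(g(d)))) = 1 + 3 = 4
depth(g(h(g(h(g(d)))))) = 1 + depth(h(g(h(g(d))))) = 1 + 4 = 5
depth(g(g(h(g(h(g(d))))))) = 1 + depth(g(h(g(h(g(d)))))) = 1 + 5 = 6
depth(h(g(g(h(g(h(g(d)))))))) = 1 + depth(g(g(h(g(h(g(d))))))) = 1 + 6 = 7

7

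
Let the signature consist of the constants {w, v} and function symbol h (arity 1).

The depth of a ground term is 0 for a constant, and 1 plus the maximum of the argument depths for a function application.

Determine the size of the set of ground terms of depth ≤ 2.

6

If N_k denotes the number of depth-≤k ground terms, the 2 constants give N_0 = 2, and each function symbol of arity r contributes N_{k-1}^r new terms at level k: N_k = 2 + N_{k-1}.
N_0 = 2
N_1 = 2 + 2 = 4
N_2 = 2 + 4 = 6
Explicitly: w, v, h(w), h(v), h(h(w)), h(h(v)).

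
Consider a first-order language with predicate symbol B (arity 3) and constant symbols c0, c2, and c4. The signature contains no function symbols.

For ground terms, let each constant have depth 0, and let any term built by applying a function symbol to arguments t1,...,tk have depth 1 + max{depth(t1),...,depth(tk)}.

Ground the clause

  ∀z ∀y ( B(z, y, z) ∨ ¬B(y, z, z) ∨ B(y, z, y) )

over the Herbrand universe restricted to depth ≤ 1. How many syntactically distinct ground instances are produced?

9

Ground terms of depth ≤ 1:
  With no function symbols every ground term is a constant, so there are exactly 3 ground terms at every depth bound.
  N_0 = 3
  N_1 = 3
  Explicitly: c0, c2, c4.
So there are 3 ground terms available for substitution.
The body mentions every one of the 2 quantified variables; since ground terms form a free algebra, no two substitutions collapse to the same formula.
Number of ground instances = 3^2 = 9.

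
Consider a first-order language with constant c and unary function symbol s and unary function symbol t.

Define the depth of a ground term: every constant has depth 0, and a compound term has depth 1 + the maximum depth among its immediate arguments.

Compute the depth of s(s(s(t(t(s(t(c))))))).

depth(t(c)) = 1 + depth(c) = 1 + 0 = 1
depth(s(t(c))) = 1 + depth(t(c)) = 1 + 1 = 2
depth(t(s(t(c)))) = 1 + depth(s(t(c))) = 1 + 2 = 3
depth(t(t(s(t(c))))) = 1 + depth(t(s(t(c)))) = 1 + 3 = 4
depth(s(t(t(s(t(c)))))) = 1 + depth(t(t(s(t(c))))) = 1 + 4 = 5
depth(s(s(t(t(s(t(c))))))) = 1 + depth(s(t(t(s(t(c)))))) = 1 + 5 = 6
depth(s(s(s(t(t(s(t(c)))))))) = 1 + depth(s(s(t(t(s(t(c))))))) = 1 + 6 = 7

7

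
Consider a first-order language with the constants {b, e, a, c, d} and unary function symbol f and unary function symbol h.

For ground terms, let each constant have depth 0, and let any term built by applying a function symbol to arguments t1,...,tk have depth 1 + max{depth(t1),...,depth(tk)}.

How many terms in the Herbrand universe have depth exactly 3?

Count level by level. With function symbols f/1, h/1, the terms of depth ≤ k are the 5 constants together with each function applied to depth-≤(k−1) tuples, so N_k = 5 + N_{k-1} + N_{k-1}.
N_0 = 5
N_1 = 5 + 5 + 5 = 15
N_2 = 5 + 15 + 15 = 35
N_3 = 5 + 35 + 35 = 75
Terms of depth exactly 3: N_3 − N_2 = 75 − 35 = 40.

40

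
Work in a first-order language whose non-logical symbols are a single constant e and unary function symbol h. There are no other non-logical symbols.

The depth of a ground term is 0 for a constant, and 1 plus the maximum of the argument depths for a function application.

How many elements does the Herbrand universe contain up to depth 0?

Let N_k = |{terms of depth ≤ k}|. Then N_0 = 1 and N_k = 1 + N_{k-1} for k ≥ 1 (one summand per function symbol, arity giving the exponent).
N_0 = 1
Explicitly: e.

1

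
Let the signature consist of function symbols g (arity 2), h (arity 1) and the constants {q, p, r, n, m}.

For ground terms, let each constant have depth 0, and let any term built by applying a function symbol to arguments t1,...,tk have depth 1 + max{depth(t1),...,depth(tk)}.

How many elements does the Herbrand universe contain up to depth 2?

1265

Write N_k for the number of ground terms of depth ≤ k. A term of depth ≤ k is either a constant or a function symbol applied to arguments of depth ≤ k−1, so N_k = 5 + N_{k-1}^2 + N_{k-1}.
N_0 = 5
N_1 = 5 + 5^2 + 5 = 35
N_2 = 5 + 35^2 + 35 = 1265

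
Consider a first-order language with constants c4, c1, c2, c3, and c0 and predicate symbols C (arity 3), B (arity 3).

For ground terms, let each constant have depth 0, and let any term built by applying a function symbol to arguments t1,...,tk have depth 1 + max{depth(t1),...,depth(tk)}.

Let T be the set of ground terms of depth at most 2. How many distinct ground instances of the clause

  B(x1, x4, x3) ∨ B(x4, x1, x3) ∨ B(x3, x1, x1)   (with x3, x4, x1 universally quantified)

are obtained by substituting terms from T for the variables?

Ground terms of depth ≤ 2:
  With no function symbols every ground term is a constant, so there are exactly 5 ground terms at every depth bound.
  N_0 = 5
  N_1 = 5
  N_2 = 5
  Explicitly: c4, c1, c2, c3, c0.
So there are 5 ground terms available for substitution.
The body mentions every one of the 3 quantified variables; since ground terms form a free algebra, no two substitutions collapse to the same formula.
Number of ground instances = 5^3 = 125.

125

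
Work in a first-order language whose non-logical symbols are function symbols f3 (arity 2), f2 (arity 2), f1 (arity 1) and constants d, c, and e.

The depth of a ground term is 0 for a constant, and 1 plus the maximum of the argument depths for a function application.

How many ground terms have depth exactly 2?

Let N_k = |{terms of depth ≤ k}|. Then N_0 = 3 and N_k = 3 + N_{k-1}^2 + N_{k-1}^2 + N_{k-1} for k ≥ 1 (one summand per function symbol, arity giving the exponent).
N_0 = 3
N_1 = 3 + 3^2 + 3^2 + 3 = 24
N_2 = 3 + 24^2 + 24^2 + 24 = 1179
Terms of depth exactly 2: N_2 − N_1 = 1179 − 24 = 1155.

1155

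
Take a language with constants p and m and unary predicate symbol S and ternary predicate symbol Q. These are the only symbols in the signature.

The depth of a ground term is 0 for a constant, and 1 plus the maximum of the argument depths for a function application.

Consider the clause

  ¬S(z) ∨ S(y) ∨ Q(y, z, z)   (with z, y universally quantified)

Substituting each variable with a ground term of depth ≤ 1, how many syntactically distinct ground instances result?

4

Ground terms of depth ≤ 1:
  With no function symbols every ground term is a constant, so there are exactly 2 ground terms at every depth bound.
  N_0 = 2
  N_1 = 2
  Explicitly: p, m.
So there are 2 ground terms available for substitution.
The body mentions every one of the 2 quantified variables; since ground terms form a free algebra, no two substitutions collapse to the same formula.
Number of ground instances = 2^2 = 4.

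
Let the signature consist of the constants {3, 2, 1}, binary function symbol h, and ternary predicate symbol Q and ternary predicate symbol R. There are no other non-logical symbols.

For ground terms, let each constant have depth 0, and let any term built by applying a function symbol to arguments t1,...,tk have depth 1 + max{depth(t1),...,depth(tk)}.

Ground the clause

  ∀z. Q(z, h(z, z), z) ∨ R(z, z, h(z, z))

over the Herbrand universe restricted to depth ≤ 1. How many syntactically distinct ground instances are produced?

Ground terms of depth ≤ 1:
  If N_k denotes the number of depth-≤k ground terms, the 3 constants give N_0 = 3, and each function symbol of arity r contributes N_{k-1}^r new terms at level k: N_k = 3 + N_{k-1}^2.
  N_0 = 3
  N_1 = 3 + 3^2 = 12
So there are 12 ground terms available for substitution.
The clause has 1 distinct variable (z), which appears in the body. In the free term algebra distinct substitutions yield syntactically distinct ground instances.
Number of ground instances = 12.

12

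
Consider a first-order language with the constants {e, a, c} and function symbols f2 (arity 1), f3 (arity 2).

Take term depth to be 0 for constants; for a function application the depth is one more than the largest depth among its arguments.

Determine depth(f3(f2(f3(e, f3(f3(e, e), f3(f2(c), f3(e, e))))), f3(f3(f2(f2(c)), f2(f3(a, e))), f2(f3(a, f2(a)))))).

depth(f3(e, e)) = 1 + max(0, 0) = 1
depth(f2(c)) = 1 + depth(c) = 1 + 0 = 1
depth(f3(f2(c), f3(e, e))) = 1 + max(1, 1) = 2
depth(f3(f3(e, e), f3(f2(c), f3(e, e)))) = 1 + max(1, 2) = 3
depth(f3(e, f3(f3(e, e), f3(f2(c), f3(e, e))))) = 1 + max(0, 3) = 4
depth(f2(f3(e, f3(f3(e, e), f3(f2(c), f3(e, e)))))) = 1 + depth(f3(e, f3(f3(e, e), f3(f2(c), f3(e, e))))) = 1 + 4 = 5
depth(f2(f2(c))) = 1 + depth(f2(c)) = 1 + 1 = 2
depth(f3(a, e)) = 1 + max(0, 0) = 1
depth(f2(f3(a, e))) = 1 + depth(f3(a, e)) = 1 + 1 = 2
depth(f3(f2(f2(c)), f2(f3(a, e)))) = 1 + max(2, 2) = 3
depth(f2(a)) = 1 + depth(a) = 1 + 0 = 1
depth(f3(a, f2(a))) = 1 + max(0, 1) = 2
depth(f2(f3(a, f2(a)))) = 1 + depth(f3(a, f2(a))) = 1 + 2 = 3
depth(f3(f3(f2(f2(c)), f2(f3(a, e))), f2(f3(a, f2(a))))) = 1 + max(3, 3) = 4
depth(f3(f2(f3(e, f3(f3(e, e), f3(f2(c), f3(e, e))))), f3(f3(f2(f2(c)), f2(f3(a, e))), f2(f3(a, f2(a)))))) = 1 + max(5, 4) = 6

6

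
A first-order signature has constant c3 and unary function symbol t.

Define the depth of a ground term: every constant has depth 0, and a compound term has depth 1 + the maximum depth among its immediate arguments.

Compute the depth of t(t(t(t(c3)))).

4

depth(t(c3)) = 1 + depth(c3) = 1 + 0 = 1
depth(t(t(c3))) = 1 + depth(t(c3)) = 1 + 1 = 2
depth(t(t(t(c3)))) = 1 + depth(t(t(c3))) = 1 + 2 = 3
depth(t(t(t(t(c3))))) = 1 + depth(t(t(t(c3)))) = 1 + 3 = 4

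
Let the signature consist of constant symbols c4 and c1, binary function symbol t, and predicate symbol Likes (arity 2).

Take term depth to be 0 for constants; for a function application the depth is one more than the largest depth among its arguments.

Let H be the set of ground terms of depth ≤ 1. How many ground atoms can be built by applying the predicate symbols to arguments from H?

36

First count ground terms of depth ≤ 1.
Let N_k = |{terms of depth ≤ k}|. Then N_0 = 2 and N_k = 2 + N_{k-1}^2 for k ≥ 1 (one summand per function symbol, arity giving the exponent).
N_0 = 2
N_1 = 2 + 2^2 = 6
Explicitly: c4, c1, t(c4, c4), t(c4, c1), t(c1, c4), t(c1, c1).
So |H| = 6.
A ground atom is a predicate applied to a tuple of terms from H, so the count is the sum over predicates of |H|^arity:
  Likes: 6^2 = 36
Total ground atoms: 36.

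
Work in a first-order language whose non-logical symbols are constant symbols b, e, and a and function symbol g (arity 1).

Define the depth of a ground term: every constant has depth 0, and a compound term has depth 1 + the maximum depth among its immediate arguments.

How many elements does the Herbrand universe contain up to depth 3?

Count level by level. With function symbols g/1, the terms of depth ≤ k are the 3 constants together with each function applied to depth-≤(k−1) tuples, so N_k = 3 + N_{k-1}.
N_0 = 3
N_1 = 3 + 3 = 6
N_2 = 3 + 6 = 9
N_3 = 3 + 9 = 12

12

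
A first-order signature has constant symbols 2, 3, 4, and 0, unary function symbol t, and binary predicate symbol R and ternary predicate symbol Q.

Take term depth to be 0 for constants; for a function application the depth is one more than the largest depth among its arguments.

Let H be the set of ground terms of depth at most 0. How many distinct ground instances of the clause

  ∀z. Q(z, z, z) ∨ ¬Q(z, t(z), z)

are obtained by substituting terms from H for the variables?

4

Ground terms of depth ≤ 0:
  Let N_k = |{terms of depth ≤ k}|. Then N_0 = 4 and N_k = 4 + N_{k-1} for k ≥ 1 (one summand per function symbol, arity giving the exponent).
  N_0 = 4
  Explicitly: 2, 3, 4, 0.
So there are 4 ground terms available for substitution.
The body mentions the single quantified variable z; since ground terms form a free algebra, no two substitutions collapse to the same formula.
Number of ground instances = 4.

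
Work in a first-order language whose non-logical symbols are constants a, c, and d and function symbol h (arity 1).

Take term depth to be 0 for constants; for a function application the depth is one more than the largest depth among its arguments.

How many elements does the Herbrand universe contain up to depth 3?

12

Let N_k = |{terms of depth ≤ k}|. Then N_0 = 3 and N_k = 3 + N_{k-1} for k ≥ 1 (one summand per function symbol, arity giving the exponent).
N_0 = 3
N_1 = 3 + 3 = 6
N_2 = 3 + 6 = 9
N_3 = 3 + 9 = 12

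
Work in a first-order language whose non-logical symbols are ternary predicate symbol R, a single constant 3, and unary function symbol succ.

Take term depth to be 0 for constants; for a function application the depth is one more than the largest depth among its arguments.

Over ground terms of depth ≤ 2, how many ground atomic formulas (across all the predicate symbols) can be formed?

First count ground terms of depth ≤ 2.
If N_k denotes the number of depth-≤k ground terms, the 1 constant gives N_0 = 1, and each function symbol of arity r contributes N_{k-1}^r new terms at level k: N_k = 1 + N_{k-1}.
N_0 = 1
N_1 = 1 + 1 = 2
N_2 = 1 + 2 = 3
Explicitly: 3, succ(3), succ(succ(3)).
So |H| = 3.
Each predicate of arity r yields |H|^r ground atoms (one per choice of an r-tuple from H):
  R: 3^3 = 27
Total ground atoms: 27.

27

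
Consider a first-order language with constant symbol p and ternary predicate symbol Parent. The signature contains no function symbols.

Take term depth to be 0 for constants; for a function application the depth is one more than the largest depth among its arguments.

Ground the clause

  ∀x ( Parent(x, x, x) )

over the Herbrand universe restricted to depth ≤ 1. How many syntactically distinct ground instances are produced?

1

Ground terms of depth ≤ 1:
  With no function symbols every ground term is a constant, so there is exactly 1 ground term at every depth bound.
  N_0 = 1
  N_1 = 1
So there is exactly 1 ground term available for substitution.
There is 1 variable to instantiate (x),  occurring in at least one literal, so different choices give different ground instances.
Number of ground instances = 1.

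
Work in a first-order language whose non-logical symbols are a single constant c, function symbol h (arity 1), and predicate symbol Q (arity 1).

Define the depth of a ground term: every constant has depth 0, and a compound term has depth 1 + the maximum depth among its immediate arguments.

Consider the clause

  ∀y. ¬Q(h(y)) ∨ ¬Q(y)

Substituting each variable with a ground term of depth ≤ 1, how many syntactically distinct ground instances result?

Ground terms of depth ≤ 1:
  Let N_k = |{terms of depth ≤ k}|. Then N_0 = 1 and N_k = 1 + N_{k-1} for k ≥ 1 (one summand per function symbol, arity giving the exponent).
  N_0 = 1
  N_1 = 1 + 1 = 2
  Explicitly: c, h(c).
So there are 2 ground terms available for substitution.
The body mentions the single quantified variable y; since ground terms form a free algebra, no two substitutions collapse to the same formula.
Number of ground instances = 2.

2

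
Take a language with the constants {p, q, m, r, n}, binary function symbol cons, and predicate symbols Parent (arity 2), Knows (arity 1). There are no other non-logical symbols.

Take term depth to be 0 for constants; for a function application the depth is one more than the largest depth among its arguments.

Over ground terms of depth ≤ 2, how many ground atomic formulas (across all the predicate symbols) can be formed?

819930

First count ground terms of depth ≤ 2.
Let N_k count ground terms of depth at most k. Each non-constant term of depth ≤ k is some function symbol applied to depth-≤(k−1) arguments, giving N_k = 5 + N_{k-1}^2.
N_0 = 5
N_1 = 5 + 5^2 = 30
N_2 = 5 + 30^2 = 905
So |H| = 905.
Each predicate of arity r yields |H|^r ground atoms (one per choice of an r-tuple from H):
  Parent: 905^2 = 819025;  Knows: 905
Total ground atoms: 819025 + 905 = 819930.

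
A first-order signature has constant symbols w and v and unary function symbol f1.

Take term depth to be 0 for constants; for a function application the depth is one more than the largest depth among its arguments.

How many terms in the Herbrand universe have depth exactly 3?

Count level by level. With function symbols f1/1, the terms of depth ≤ k are the 2 constants together with each function applied to depth-≤(k−1) tuples, so N_k = 2 + N_{k-1}.
N_0 = 2
N_1 = 2 + 2 = 4
N_2 = 2 + 4 = 6
N_3 = 2 + 6 = 8
Terms of depth exactly 3: N_3 − N_2 = 8 − 6 = 2.

2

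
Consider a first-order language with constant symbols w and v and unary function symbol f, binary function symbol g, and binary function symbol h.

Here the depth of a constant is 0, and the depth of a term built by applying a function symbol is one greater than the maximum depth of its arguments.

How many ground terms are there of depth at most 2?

302

Let N_k = |{terms of depth ≤ k}|. Then N_0 = 2 and N_k = 2 + N_{k-1} + N_{k-1}^2 + N_{k-1}^2 for k ≥ 1 (one summand per function symbol, arity giving the exponent).
N_0 = 2
N_1 = 2 + 2 + 2^2 + 2^2 = 12
N_2 = 2 + 12 + 12^2 + 12^2 = 302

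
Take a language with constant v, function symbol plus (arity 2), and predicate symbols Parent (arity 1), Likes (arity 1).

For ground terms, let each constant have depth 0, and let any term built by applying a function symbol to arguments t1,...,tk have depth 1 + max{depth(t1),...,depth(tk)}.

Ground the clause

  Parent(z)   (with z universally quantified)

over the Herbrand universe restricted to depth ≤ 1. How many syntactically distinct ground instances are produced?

2

Ground terms of depth ≤ 1:
  Let N_k count ground terms of depth at most k. Each non-constant term of depth ≤ k is some function symbol applied to depth-≤(k−1) arguments, giving N_k = 1 + N_{k-1}^2.
  N_0 = 1
  N_1 = 1 + 1^2 = 2
  Explicitly: v, plus(v, v).
So there are 2 ground terms available for substitution.
The clause has 1 distinct variable (z), which appears in the body. In the free term algebra distinct substitutions yield syntactically distinct ground instances.
Number of ground instances = 2.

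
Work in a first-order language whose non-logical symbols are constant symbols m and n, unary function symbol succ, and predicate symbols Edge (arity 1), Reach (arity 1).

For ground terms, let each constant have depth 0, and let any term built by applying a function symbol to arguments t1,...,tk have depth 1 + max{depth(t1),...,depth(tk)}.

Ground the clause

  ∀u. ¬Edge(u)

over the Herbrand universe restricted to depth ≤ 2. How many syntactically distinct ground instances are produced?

6

Ground terms of depth ≤ 2:
  Let N_k = |{terms of depth ≤ k}|. Then N_0 = 2 and N_k = 2 + N_{k-1} for k ≥ 1 (one summand per function symbol, arity giving the exponent).
  N_0 = 2
  N_1 = 2 + 2 = 4
  N_2 = 2 + 4 = 6
  Explicitly: m, n, succ(m), succ(n), succ(succ(m)), succ(succ(n)).
So there are 6 ground terms available for substitution.
The body mentions the single quantified variable u; since ground terms form a free algebra, no two substitutions collapse to the same formula.
Number of ground instances = 6.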